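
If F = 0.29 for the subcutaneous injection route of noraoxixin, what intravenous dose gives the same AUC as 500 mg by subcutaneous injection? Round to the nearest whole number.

D_iv = 145 mg

Systemic exposure from an extravascular dose = F × D_ev, so the equivalent IV dose is F × D_ev.
D_iv = F × D_ev = 0.29 × 500 = 145 mg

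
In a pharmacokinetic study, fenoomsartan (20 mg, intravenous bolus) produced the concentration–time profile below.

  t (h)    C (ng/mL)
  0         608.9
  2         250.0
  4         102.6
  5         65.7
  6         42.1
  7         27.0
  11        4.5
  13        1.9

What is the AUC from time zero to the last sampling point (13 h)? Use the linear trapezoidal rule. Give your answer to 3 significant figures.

AUC = 1450 ng/mL·h

Trapezoidal AUC_0→13:
  [0→2]: (608.9+250.0)/2 × 2 = 858.9
  [2→4]: (250.0+102.6)/2 × 2 = 352.6
  [4→5]: (102.6+65.7)/2 × 1 = 84.15
  [5→6]: (65.7+42.1)/2 × 1 = 53.9
  [6→7]: (42.1+27.0)/2 × 1 = 34.55
  [7→11]: (27.0+4.5)/2 × 4 = 63.0
  [11→13]: (4.5+1.9)/2 × 2 = 6.4
  Sum = 1453.5 ng/mL·h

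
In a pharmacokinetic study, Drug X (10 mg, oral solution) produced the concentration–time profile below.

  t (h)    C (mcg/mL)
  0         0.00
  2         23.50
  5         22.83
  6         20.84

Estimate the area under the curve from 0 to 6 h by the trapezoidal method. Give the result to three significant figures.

Trapezoidal AUC_0→6:
  [0→2]: (0.00+23.50)/2 × 2 = 23.5
  [2→5]: (23.50+22.83)/2 × 3 = 69.495
  [5→6]: (22.83+20.84)/2 × 1 = 21.835
  Sum = 114.83 mcg/mL·h

AUC = 115 mcg/mL·h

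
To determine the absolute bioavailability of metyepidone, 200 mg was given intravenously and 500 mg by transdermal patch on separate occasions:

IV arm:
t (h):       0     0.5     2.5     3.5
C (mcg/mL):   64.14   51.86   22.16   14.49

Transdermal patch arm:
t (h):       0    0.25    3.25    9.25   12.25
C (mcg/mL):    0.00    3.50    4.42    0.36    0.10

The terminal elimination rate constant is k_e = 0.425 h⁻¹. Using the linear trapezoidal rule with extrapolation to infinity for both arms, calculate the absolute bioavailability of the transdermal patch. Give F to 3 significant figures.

Trapezoidal AUC_0→3.5 (IV):
  [0→0.5]: (64.14+51.86)/2 × 0.5 = 29.0
  [0.5→2.5]: (51.86+22.16)/2 × 2 = 74.02
  [2.5→3.5]: (22.16+14.49)/2 × 1 = 18.325
  Sum = 121.345 mcg/mL·h
IV tail: 14.49/0.425 = 34.094; AUC_iv,0→∞ = 121.345 + 34.094 = 155.439 mcg/mL·h
Trapezoidal AUC_0→12.25 (transdermal patch):
  [0→0.25]: (0.00+3.50)/2 × 0.25 = 0.4375
  [0.25→3.25]: (3.50+4.42)/2 × 3 = 11.88
  [3.25→9.25]: (4.42+0.36)/2 × 6 = 14.34
  [9.25→12.25]: (0.36+0.10)/2 × 3 = 0.69
  Sum = 27.3475 mcg/mL·h
transdermal patch tail: 0.10/0.425 = 0.235; AUC_ev,0→∞ = 27.3475 + 0.235 = 27.5825 mcg/mL·h
F = (AUC_ev/D_ev)/(AUC_iv/D_iv) = (27.5825/500)/(155.439/200) = 0.055165/0.777195 = 0.0710

F = 0.0710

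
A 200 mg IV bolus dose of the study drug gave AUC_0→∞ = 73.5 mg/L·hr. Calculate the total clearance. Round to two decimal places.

CL = Dose_iv / AUC_0→∞
   = 200 / 73.5 = 2.72109 L/hr

CL = 2.72 L/hr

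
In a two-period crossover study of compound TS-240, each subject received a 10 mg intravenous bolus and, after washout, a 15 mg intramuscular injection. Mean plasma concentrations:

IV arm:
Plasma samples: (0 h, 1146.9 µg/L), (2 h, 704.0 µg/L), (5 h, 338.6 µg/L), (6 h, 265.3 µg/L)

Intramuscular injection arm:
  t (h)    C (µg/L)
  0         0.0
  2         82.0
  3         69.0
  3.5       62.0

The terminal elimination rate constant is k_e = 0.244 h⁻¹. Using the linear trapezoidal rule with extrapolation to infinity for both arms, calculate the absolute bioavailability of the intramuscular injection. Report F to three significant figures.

F = 0.0617

Trapezoidal AUC_0→6 (IV):
  [0→2]: (1146.9+704.0)/2 × 2 = 1850.9
  [2→5]: (704.0+338.6)/2 × 3 = 1563.9
  [5→6]: (338.6+265.3)/2 × 1 = 301.95
  Sum = 3716.75 µg/L·h
IV tail: 265.3/0.244 = 1087.295; AUC_iv,0→∞ = 3716.75 + 1087.295 = 4804.045 µg/L·h
Trapezoidal AUC_0→3.5 (intramuscular injection):
  [0→2]: (0.0+82.0)/2 × 2 = 82.0
  [2→3]: (82.0+69.0)/2 × 1 = 75.5
  [3→3.5]: (69.0+62.0)/2 × 0.5 = 32.75
  Sum = 190.25 µg/L·h
intramuscular injection tail: 62.0/0.244 = 254.098; AUC_ev,0→∞ = 190.25 + 254.098 = 444.348 µg/L·h
F = (AUC_ev/D_ev)/(AUC_iv/D_iv) = (444.348/15)/(4804.045/10) = 29.6232/480.4045 = 0.0617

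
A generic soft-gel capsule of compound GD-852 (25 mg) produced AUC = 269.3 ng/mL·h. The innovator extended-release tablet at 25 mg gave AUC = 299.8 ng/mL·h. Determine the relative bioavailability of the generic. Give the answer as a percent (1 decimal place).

F_rel = 89.8%

F_rel = (AUC_test/D_test) / (AUC_ref/D_ref)
      = (269.3/25) / (299.8/25)
      = 10.772 / 11.992 = 0.8983 = 89.83%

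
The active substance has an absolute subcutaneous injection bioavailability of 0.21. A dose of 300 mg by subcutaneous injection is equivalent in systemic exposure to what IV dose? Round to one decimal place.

D_iv = 63.0 mg

Systemic exposure from an extravascular dose = F × D_ev, so the equivalent IV dose is F × D_ev.
D_iv = F × D_ev = 0.21 × 300 = 63 mg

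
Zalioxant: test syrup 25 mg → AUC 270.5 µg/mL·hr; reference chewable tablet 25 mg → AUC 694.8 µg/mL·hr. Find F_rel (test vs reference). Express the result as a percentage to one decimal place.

F_rel = 38.9%

F_rel = (AUC_test/D_test) / (AUC_ref/D_ref)
      = (270.5/25) / (694.8/25)
      = 10.82 / 27.792 = 0.3893 = 38.93%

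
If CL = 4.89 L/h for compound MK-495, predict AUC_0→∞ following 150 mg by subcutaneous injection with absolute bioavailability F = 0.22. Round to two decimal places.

AUC_0→∞ = F × Dose / CL
        = 0.22 × 150 / 4.89 = 6.74847 mg/L·h

AUC = 6.75 mg/L·h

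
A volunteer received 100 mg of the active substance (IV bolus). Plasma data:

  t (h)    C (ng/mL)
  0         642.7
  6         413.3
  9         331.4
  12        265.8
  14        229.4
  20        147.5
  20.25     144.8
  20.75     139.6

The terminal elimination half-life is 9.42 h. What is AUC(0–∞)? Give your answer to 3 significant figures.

Trapezoidal AUC_0→20.75:
  [0→6]: (642.7+413.3)/2 × 6 = 3168.0
  [6→9]: (413.3+331.4)/2 × 3 = 1117.05
  [9→12]: (331.4+265.8)/2 × 3 = 895.8
  [12→14]: (265.8+229.4)/2 × 2 = 495.2
  [14→20]: (229.4+147.5)/2 × 6 = 1130.7
  [20→20.25]: (147.5+144.8)/2 × 0.25 = 36.5375
  [20.25→20.75]: (144.8+139.6)/2 × 0.5 = 71.1
  Sum = 6914.3875 ng/mL·h
k_e = ln2 / t½ = 0.693147 / 9.42 = 0.0736 h^-1
Extrapolated tail: C_last / k_e = 139.6 / 0.0736 = 1896.739
AUC_0→∞ = 6914.3875 + 1896.739 = 8811.1265 ng/mL·h

AUC = 8810 ng/mL·h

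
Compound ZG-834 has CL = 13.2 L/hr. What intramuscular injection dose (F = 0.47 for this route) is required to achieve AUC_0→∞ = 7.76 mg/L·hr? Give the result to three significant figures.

Dose = 218 mg

Dose = CL × AUC_0→∞ / F
     = 13.2 × 7.76 / 0.47 = 217.94 mg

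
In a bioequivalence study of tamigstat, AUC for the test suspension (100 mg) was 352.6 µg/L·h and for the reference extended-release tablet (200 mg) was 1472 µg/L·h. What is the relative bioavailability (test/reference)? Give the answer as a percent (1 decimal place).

F_rel = 47.9%

F_rel = (AUC_test/D_test) / (AUC_ref/D_ref)
      = (352.6/100) / (1472/200)
      = 3.526 / 7.36 = 0.4791 = 47.91%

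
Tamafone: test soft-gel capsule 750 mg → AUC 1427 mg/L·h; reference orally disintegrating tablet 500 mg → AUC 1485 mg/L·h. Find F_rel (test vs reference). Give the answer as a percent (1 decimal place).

F_rel = 64.1%

F_rel = (AUC_test/D_test) / (AUC_ref/D_ref)
      = (1427/750) / (1485/500)
      = 1.90267 / 2.97 = 0.6406 = 64.06%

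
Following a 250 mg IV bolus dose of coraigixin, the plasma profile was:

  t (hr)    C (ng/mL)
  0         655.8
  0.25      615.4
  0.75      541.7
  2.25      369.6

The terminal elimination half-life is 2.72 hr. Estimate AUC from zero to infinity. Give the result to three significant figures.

Trapezoidal AUC_0→2.25:
  [0→0.25]: (655.8+615.4)/2 × 0.25 = 158.9
  [0.25→0.75]: (615.4+541.7)/2 × 0.5 = 289.275
  [0.75→2.25]: (541.7+369.6)/2 × 1.5 = 683.475
  Sum = 1131.65 ng/mL·hr
k_e = ln2 / t½ = 0.693147 / 2.72 = 0.2548 hr^-1
Extrapolated tail: C_last / k_e = 369.6 / 0.2548 = 1450.549
AUC_0→∞ = 1131.65 + 1450.549 = 2582.199 ng/mL·hr

AUC = 2580 ng/mL·hr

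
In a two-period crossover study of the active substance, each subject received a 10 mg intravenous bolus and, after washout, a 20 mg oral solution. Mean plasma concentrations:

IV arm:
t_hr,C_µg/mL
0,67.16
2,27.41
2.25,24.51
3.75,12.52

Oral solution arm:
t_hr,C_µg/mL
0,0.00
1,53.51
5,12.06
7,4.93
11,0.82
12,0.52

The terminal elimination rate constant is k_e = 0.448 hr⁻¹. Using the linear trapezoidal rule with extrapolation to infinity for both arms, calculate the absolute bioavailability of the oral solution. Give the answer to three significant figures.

Trapezoidal AUC_0→3.75 (IV):
  [0→2]: (67.16+27.41)/2 × 2 = 94.57
  [2→2.25]: (27.41+24.51)/2 × 0.25 = 6.49
  [2.25→3.75]: (24.51+12.52)/2 × 1.5 = 27.7725
  Sum = 128.8325 µg/mL·hr
IV tail: 12.52/0.448 = 27.946; AUC_iv,0→∞ = 128.8325 + 27.946 = 156.7785 µg/mL·hr
Trapezoidal AUC_0→12 (oral solution):
  [0→1]: (0.00+53.51)/2 × 1 = 26.755
  [1→5]: (53.51+12.06)/2 × 4 = 131.14
  [5→7]: (12.06+4.93)/2 × 2 = 16.99
  [7→11]: (4.93+0.82)/2 × 4 = 11.5
  [11→12]: (0.82+0.52)/2 × 1 = 0.67
  Sum = 187.055 µg/mL·hr
oral solution tail: 0.52/0.448 = 1.161; AUC_ev,0→∞ = 187.055 + 1.161 = 188.216 µg/mL·hr
F = (AUC_ev/D_ev)/(AUC_iv/D_iv) = (188.216/20)/(156.7785/10) = 9.4108/15.67785 = 0.6003

F = 0.600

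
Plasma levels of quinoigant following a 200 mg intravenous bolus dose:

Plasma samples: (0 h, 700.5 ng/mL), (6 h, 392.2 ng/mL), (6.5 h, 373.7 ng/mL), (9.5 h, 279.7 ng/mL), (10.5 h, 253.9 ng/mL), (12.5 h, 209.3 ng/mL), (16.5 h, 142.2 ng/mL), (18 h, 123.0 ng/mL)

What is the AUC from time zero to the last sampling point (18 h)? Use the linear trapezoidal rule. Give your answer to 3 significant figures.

Trapezoidal AUC_0→18:
  [0→6]: (700.5+392.2)/2 × 6 = 3278.1
  [6→6.5]: (392.2+373.7)/2 × 0.5 = 191.475
  [6.5→9.5]: (373.7+279.7)/2 × 3 = 980.1
  [9.5→10.5]: (279.7+253.9)/2 × 1 = 266.8
  [10.5→12.5]: (253.9+209.3)/2 × 2 = 463.2
  [12.5→16.5]: (209.3+142.2)/2 × 4 = 703.0
  [16.5→18]: (142.2+123.0)/2 × 1.5 = 198.9
  Sum = 6081.575 ng/mL·h

AUC = 6080 ng/mL·h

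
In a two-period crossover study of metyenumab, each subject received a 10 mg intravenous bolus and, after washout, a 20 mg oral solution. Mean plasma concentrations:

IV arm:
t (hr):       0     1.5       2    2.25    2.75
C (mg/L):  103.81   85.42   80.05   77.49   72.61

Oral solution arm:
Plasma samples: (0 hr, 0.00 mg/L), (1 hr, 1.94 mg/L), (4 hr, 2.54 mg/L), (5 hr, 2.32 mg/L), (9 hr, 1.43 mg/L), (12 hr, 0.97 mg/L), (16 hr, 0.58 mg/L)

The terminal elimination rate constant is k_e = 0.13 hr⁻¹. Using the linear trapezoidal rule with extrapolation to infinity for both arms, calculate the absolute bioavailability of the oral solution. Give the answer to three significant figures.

Trapezoidal AUC_0→2.75 (IV):
  [0→1.5]: (103.81+85.42)/2 × 1.5 = 141.9225
  [1.5→2]: (85.42+80.05)/2 × 0.5 = 41.3675
  [2→2.25]: (80.05+77.49)/2 × 0.25 = 19.6925
  [2.25→2.75]: (77.49+72.61)/2 × 0.5 = 37.525
  Sum = 240.5075 mg/L·hr
IV tail: 72.61/0.13 = 558.538; AUC_iv,0→∞ = 240.5075 + 558.538 = 799.0455 mg/L·hr
Trapezoidal AUC_0→16 (oral solution):
  [0→1]: (0.00+1.94)/2 × 1 = 0.97
  [1→4]: (1.94+2.54)/2 × 3 = 6.72
  [4→5]: (2.54+2.32)/2 × 1 = 2.43
  [5→9]: (2.32+1.43)/2 × 4 = 7.5
  [9→12]: (1.43+0.97)/2 × 3 = 3.6
  [12→16]: (0.97+0.58)/2 × 4 = 3.1
  Sum = 24.32 mg/L·hr
oral solution tail: 0.58/0.13 = 4.462; AUC_ev,0→∞ = 24.32 + 4.462 = 28.782 mg/L·hr
F = (AUC_ev/D_ev)/(AUC_iv/D_iv) = (28.782/20)/(799.0455/10) = 1.4391/79.90455 = 0.0180

F = 0.0180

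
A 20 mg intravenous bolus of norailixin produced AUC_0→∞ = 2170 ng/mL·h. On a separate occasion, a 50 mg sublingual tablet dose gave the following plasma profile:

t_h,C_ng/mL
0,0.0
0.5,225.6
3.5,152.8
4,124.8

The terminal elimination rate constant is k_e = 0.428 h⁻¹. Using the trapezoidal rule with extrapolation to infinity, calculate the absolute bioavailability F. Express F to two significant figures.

F = 0.18

Trapezoidal AUC_0→4 (sublingual tablet):
  [0→0.5]: (0.0+225.6)/2 × 0.5 = 56.4
  [0.5→3.5]: (225.6+152.8)/2 × 3 = 567.6
  [3.5→4]: (152.8+124.8)/2 × 0.5 = 69.4
  Sum = 693.4 ng/mL·h
Tail: C_last/k_e = 124.8/0.428 = 291.589
AUC_0→∞ (sublingual tablet) = 693.4 + 291.589 = 984.989 ng/mL·h
F = (AUC_ev/D_ev)/(AUC_iv/D_iv) = (984.989/50)/(2170/20) = 19.69978/108.5 = 0.1816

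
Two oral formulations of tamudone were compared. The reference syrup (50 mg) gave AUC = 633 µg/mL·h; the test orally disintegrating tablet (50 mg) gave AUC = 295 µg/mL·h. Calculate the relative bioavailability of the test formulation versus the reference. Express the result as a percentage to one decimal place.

F_rel = (AUC_test/D_test) / (AUC_ref/D_ref)
      = (295/50) / (633/50)
      = 5.9 / 12.66 = 0.4660 = 46.60%

F_rel = 46.6%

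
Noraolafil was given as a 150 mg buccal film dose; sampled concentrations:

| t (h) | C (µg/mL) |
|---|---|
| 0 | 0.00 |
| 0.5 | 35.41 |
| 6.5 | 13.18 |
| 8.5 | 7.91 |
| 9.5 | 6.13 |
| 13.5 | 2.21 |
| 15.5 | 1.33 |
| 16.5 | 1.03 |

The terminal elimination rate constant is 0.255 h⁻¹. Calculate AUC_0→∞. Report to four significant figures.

Trapezoidal AUC_0→16.5:
  [0→0.5]: (0.00+35.41)/2 × 0.5 = 8.8525
  [0.5→6.5]: (35.41+13.18)/2 × 6 = 145.77
  [6.5→8.5]: (13.18+7.91)/2 × 2 = 21.09
  [8.5→9.5]: (7.91+6.13)/2 × 1 = 7.02
  [9.5→13.5]: (6.13+2.21)/2 × 4 = 16.68
  [13.5→15.5]: (2.21+1.33)/2 × 2 = 3.54
  [15.5→16.5]: (1.33+1.03)/2 × 1 = 1.18
  Sum = 204.1325 µg/mL·h
Extrapolated tail: C_last / k_e = 1.03 / 0.255 = 4.039
AUC_0→∞ = 204.1325 + 4.039 = 208.1715 µg/mL·h

AUC = 208.2 µg/mL·h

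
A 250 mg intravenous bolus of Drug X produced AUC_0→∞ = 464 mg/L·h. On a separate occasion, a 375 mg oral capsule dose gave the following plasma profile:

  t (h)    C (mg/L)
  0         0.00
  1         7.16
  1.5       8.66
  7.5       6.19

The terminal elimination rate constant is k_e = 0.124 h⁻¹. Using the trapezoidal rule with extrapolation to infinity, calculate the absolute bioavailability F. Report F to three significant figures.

Trapezoidal AUC_0→7.5 (oral capsule):
  [0→1]: (0.00+7.16)/2 × 1 = 3.58
  [1→1.5]: (7.16+8.66)/2 × 0.5 = 3.955
  [1.5→7.5]: (8.66+6.19)/2 × 6 = 44.55
  Sum = 52.085 mg/L·h
Tail: C_last/k_e = 6.19/0.124 = 49.919
AUC_0→∞ (oral capsule) = 52.085 + 49.919 = 102.004 mg/L·h
F = (AUC_ev/D_ev)/(AUC_iv/D_iv) = (102.004/375)/(464/250) = 0.272011/1.856 = 0.1466

F = 0.147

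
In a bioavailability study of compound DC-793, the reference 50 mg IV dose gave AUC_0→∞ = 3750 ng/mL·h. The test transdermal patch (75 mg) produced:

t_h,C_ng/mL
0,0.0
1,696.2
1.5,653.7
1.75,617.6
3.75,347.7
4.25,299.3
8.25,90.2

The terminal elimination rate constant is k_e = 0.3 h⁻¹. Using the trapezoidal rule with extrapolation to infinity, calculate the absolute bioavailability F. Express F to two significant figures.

F = 0.54

Trapezoidal AUC_0→8.25 (transdermal patch):
  [0→1]: (0.0+696.2)/2 × 1 = 348.1
  [1→1.5]: (696.2+653.7)/2 × 0.5 = 337.475
  [1.5→1.75]: (653.7+617.6)/2 × 0.25 = 158.9125
  [1.75→3.75]: (617.6+347.7)/2 × 2 = 965.3
  [3.75→4.25]: (347.7+299.3)/2 × 0.5 = 161.75
  [4.25→8.25]: (299.3+90.2)/2 × 4 = 779.0
  Sum = 2750.5375 ng/mL·h
Tail: C_last/k_e = 90.2/0.3 = 300.667
AUC_0→∞ (transdermal patch) = 2750.5375 + 300.667 = 3051.2045 ng/mL·h
F = (AUC_ev/D_ev)/(AUC_iv/D_iv) = (3051.2045/75)/(3750/50) = 40.6827/75 = 0.5424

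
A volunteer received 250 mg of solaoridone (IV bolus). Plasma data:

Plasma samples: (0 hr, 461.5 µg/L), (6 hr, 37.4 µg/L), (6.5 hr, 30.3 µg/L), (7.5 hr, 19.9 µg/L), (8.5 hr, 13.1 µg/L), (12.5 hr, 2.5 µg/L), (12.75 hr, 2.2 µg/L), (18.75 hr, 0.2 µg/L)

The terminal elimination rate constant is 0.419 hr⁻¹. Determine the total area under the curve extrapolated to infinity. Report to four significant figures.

Trapezoidal AUC_0→18.75:
  [0→6]: (461.5+37.4)/2 × 6 = 1496.7
  [6→6.5]: (37.4+30.3)/2 × 0.5 = 16.925
  [6.5→7.5]: (30.3+19.9)/2 × 1 = 25.1
  [7.5→8.5]: (19.9+13.1)/2 × 1 = 16.5
  [8.5→12.5]: (13.1+2.5)/2 × 4 = 31.2
  [12.5→12.75]: (2.5+2.2)/2 × 0.25 = 0.5875
  [12.75→18.75]: (2.2+0.2)/2 × 6 = 7.2
  Sum = 1594.2125 µg/L·hr
Extrapolated tail: C_last / k_e = 0.2 / 0.419 = 0.477
AUC_0→∞ = 1594.2125 + 0.477 = 1594.6895 µg/L·hr

AUC = 1595 µg/L·hr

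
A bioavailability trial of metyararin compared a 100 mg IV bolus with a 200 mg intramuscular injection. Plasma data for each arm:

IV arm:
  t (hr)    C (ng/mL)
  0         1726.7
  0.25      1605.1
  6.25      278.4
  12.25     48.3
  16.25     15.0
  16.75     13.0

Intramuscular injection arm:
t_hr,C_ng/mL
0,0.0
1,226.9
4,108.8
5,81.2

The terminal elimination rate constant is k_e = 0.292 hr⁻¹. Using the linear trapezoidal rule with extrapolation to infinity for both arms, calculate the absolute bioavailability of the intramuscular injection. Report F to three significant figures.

F = 0.0685

Trapezoidal AUC_0→16.75 (IV):
  [0→0.25]: (1726.7+1605.1)/2 × 0.25 = 416.475
  [0.25→6.25]: (1605.1+278.4)/2 × 6 = 5650.5
  [6.25→12.25]: (278.4+48.3)/2 × 6 = 980.1
  [12.25→16.25]: (48.3+15.0)/2 × 4 = 126.6
  [16.25→16.75]: (15.0+13.0)/2 × 0.5 = 7.0
  Sum = 7180.675 ng/mL·hr
IV tail: 13.0/0.292 = 44.521; AUC_iv,0→∞ = 7180.675 + 44.521 = 7225.196 ng/mL·hr
Trapezoidal AUC_0→5 (intramuscular injection):
  [0→1]: (0.0+226.9)/2 × 1 = 113.45
  [1→4]: (226.9+108.8)/2 × 3 = 503.55
  [4→5]: (108.8+81.2)/2 × 1 = 95.0
  Sum = 712.0 ng/mL·hr
intramuscular injection tail: 81.2/0.292 = 278.082; AUC_ev,0→∞ = 712.0 + 278.082 = 990.082 ng/mL·hr
F = (AUC_ev/D_ev)/(AUC_iv/D_iv) = (990.082/200)/(7225.196/100) = 4.95041/72.25196 = 0.0685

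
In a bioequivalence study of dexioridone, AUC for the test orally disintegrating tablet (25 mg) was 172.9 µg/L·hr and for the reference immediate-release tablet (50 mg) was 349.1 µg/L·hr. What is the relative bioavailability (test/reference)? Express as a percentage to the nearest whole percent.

F_rel = (AUC_test/D_test) / (AUC_ref/D_ref)
      = (172.9/25) / (349.1/50)
      = 6.916 / 6.982 = 0.9905 = 99.05%

F_rel = 99%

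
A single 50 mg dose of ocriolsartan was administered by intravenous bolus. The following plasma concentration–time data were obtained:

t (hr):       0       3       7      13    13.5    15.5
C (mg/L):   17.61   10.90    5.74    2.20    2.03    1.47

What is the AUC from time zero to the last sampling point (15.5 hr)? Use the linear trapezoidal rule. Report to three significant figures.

AUC = 104 mg/L·hr

Trapezoidal AUC_0→15.5:
  [0→3]: (17.61+10.90)/2 × 3 = 42.765
  [3→7]: (10.90+5.74)/2 × 4 = 33.28
  [7→13]: (5.74+2.20)/2 × 6 = 23.82
  [13→13.5]: (2.20+2.03)/2 × 0.5 = 1.0575
  [13.5→15.5]: (2.03+1.47)/2 × 2 = 3.5
  Sum = 104.4225 mg/L·hr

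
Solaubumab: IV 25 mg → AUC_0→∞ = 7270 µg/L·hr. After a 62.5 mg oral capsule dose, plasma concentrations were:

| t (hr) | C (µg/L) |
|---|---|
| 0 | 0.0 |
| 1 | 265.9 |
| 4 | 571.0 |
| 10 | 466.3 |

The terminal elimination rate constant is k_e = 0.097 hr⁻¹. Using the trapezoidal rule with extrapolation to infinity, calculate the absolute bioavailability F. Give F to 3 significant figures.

F = 0.512

Trapezoidal AUC_0→10 (oral capsule):
  [0→1]: (0.0+265.9)/2 × 1 = 132.95
  [1→4]: (265.9+571.0)/2 × 3 = 1255.35
  [4→10]: (571.0+466.3)/2 × 6 = 3111.9
  Sum = 4500.2 µg/L·hr
Tail: C_last/k_e = 466.3/0.097 = 4807.216
AUC_0→∞ (oral capsule) = 4500.2 + 4807.216 = 9307.416 µg/L·hr
F = (AUC_ev/D_ev)/(AUC_iv/D_iv) = (9307.416/62.5)/(7270/25) = 148.919/290.8 = 0.5121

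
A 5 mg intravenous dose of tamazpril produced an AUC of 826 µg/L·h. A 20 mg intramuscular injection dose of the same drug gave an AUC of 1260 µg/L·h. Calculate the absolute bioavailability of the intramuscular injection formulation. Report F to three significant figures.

F = (AUC_ev / D_ev) / (AUC_iv / D_iv)
  = (1260/20) / (826/5)
  = 63 / 165.2 = 0.3814

F = 0.381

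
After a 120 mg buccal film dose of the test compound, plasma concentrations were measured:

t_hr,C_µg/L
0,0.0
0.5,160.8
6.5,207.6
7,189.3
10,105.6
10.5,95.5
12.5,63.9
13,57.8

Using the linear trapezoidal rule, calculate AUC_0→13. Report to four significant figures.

AUC = 1927 µg/L·hr

Trapezoidal AUC_0→13:
  [0→0.5]: (0.0+160.8)/2 × 0.5 = 40.2
  [0.5→6.5]: (160.8+207.6)/2 × 6 = 1105.2
  [6.5→7]: (207.6+189.3)/2 × 0.5 = 99.225
  [7→10]: (189.3+105.6)/2 × 3 = 442.35
  [10→10.5]: (105.6+95.5)/2 × 0.5 = 50.275
  [10.5→12.5]: (95.5+63.9)/2 × 2 = 159.4
  [12.5→13]: (63.9+57.8)/2 × 0.5 = 30.425
  Sum = 1927.075 µg/L·hr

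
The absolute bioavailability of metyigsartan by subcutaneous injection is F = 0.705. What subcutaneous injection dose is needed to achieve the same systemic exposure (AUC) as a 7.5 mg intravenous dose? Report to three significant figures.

For equal systemic exposure: F × D_ev = D_iv
D_ev = D_iv / F = 7.5 / 0.705 = 10.6383 mg

D_subcutaneous = 10.6 mg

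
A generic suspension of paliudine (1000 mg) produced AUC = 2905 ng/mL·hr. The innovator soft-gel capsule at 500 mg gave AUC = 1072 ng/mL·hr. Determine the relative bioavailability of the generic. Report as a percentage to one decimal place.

F_rel = (AUC_test/D_test) / (AUC_ref/D_ref)
      = (2905/1000) / (1072/500)
      = 2.905 / 2.144 = 1.3549 = 135.49%

F_rel = 135.5%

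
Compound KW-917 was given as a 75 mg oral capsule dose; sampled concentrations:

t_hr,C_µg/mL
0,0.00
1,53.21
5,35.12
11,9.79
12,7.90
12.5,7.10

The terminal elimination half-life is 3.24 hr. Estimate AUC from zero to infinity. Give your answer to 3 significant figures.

Trapezoidal AUC_0→12.5:
  [0→1]: (0.00+53.21)/2 × 1 = 26.605
  [1→5]: (53.21+35.12)/2 × 4 = 176.66
  [5→11]: (35.12+9.79)/2 × 6 = 134.73
  [11→12]: (9.79+7.90)/2 × 1 = 8.845
  [12→12.5]: (7.90+7.10)/2 × 0.5 = 3.75
  Sum = 350.59 µg/mL·hr
k_e = ln2 / t½ = 0.693147 / 3.24 = 0.2139 hr^-1
Extrapolated tail: C_last / k_e = 7.10 / 0.2139 = 33.193
AUC_0→∞ = 350.59 + 33.193 = 383.783 µg/mL·hr

AUC = 384 µg/mL·hr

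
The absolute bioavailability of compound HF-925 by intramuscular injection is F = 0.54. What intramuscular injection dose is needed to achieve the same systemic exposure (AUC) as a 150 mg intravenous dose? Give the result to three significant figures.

D_intramuscular = 278 mg

For equal systemic exposure: F × D_ev = D_iv
D_ev = D_iv / F = 150 / 0.54 = 277.778 mg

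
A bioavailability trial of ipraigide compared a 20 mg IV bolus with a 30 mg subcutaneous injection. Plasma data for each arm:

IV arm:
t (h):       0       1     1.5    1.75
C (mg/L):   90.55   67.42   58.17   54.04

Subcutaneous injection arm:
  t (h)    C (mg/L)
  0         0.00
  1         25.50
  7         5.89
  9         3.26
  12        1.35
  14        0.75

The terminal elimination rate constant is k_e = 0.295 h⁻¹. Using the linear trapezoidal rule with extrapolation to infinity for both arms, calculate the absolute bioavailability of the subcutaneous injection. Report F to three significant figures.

F = 0.277

Trapezoidal AUC_0→1.75 (IV):
  [0→1]: (90.55+67.42)/2 × 1 = 78.985
  [1→1.5]: (67.42+58.17)/2 × 0.5 = 31.3975
  [1.5→1.75]: (58.17+54.04)/2 × 0.25 = 14.02625
  Sum = 124.40875 mg/L·h
IV tail: 54.04/0.295 = 183.186; AUC_iv,0→∞ = 124.40875 + 183.186 = 307.59475 mg/L·h
Trapezoidal AUC_0→14 (subcutaneous injection):
  [0→1]: (0.00+25.50)/2 × 1 = 12.75
  [1→7]: (25.50+5.89)/2 × 6 = 94.17
  [7→9]: (5.89+3.26)/2 × 2 = 9.15
  [9→12]: (3.26+1.35)/2 × 3 = 6.915
  [12→14]: (1.35+0.75)/2 × 2 = 2.1
  Sum = 125.085 mg/L·h
subcutaneous injection tail: 0.75/0.295 = 2.542; AUC_ev,0→∞ = 125.085 + 2.542 = 127.627 mg/L·h
F = (AUC_ev/D_ev)/(AUC_iv/D_iv) = (127.627/30)/(307.59475/20) = 4.25423/15.3797 = 0.2766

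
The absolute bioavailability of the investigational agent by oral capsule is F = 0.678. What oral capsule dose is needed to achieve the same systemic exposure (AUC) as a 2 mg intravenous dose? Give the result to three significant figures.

For equal systemic exposure: F × D_ev = D_iv
D_ev = D_iv / F = 2 / 0.678 = 2.94985 mg

D_oral = 2.95 mg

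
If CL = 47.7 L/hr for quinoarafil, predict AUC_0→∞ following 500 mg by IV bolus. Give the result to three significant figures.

AUC = 10.5 mg/L·hr

AUC_0→∞ = Dose_iv / CL
        = 500 / 47.7 = 10.4822 mg/L·hr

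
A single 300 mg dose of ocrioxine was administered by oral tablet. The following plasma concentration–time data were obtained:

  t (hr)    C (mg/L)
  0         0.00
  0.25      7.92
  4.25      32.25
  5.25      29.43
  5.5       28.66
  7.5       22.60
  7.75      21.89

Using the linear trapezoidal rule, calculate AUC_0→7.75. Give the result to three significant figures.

Trapezoidal AUC_0→7.75:
  [0→0.25]: (0.00+7.92)/2 × 0.25 = 0.99
  [0.25→4.25]: (7.92+32.25)/2 × 4 = 80.34
  [4.25→5.25]: (32.25+29.43)/2 × 1 = 30.84
  [5.25→5.5]: (29.43+28.66)/2 × 0.25 = 7.26125
  [5.5→7.5]: (28.66+22.60)/2 × 2 = 51.26
  [7.5→7.75]: (22.60+21.89)/2 × 0.25 = 5.56125
  Sum = 176.2525 mg/L·hr

AUC = 176 mg/L·hr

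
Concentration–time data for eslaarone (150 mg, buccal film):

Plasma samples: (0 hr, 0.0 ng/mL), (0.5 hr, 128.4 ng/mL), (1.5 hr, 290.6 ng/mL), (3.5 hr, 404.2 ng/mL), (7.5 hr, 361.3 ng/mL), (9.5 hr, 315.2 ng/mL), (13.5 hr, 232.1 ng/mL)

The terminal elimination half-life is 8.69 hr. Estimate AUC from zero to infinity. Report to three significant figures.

AUC = 7150 ng/mL·hr

Trapezoidal AUC_0→13.5:
  [0→0.5]: (0.0+128.4)/2 × 0.5 = 32.1
  [0.5→1.5]: (128.4+290.6)/2 × 1 = 209.5
  [1.5→3.5]: (290.6+404.2)/2 × 2 = 694.8
  [3.5→7.5]: (404.2+361.3)/2 × 4 = 1531.0
  [7.5→9.5]: (361.3+315.2)/2 × 2 = 676.5
  [9.5→13.5]: (315.2+232.1)/2 × 4 = 1094.6
  Sum = 4238.5 ng/mL·hr
k_e = ln2 / t½ = 0.693147 / 8.69 = 0.0798 hr^-1
Extrapolated tail: C_last / k_e = 232.1 / 0.0798 = 2908.521
AUC_0→∞ = 4238.5 + 2908.521 = 7147.021 ng/mL·hr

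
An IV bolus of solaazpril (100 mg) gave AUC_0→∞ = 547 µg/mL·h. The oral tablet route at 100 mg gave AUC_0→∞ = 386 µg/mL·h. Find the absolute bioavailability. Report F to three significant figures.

F = (AUC_ev / D_ev) / (AUC_iv / D_iv)
  = (386/100) / (547/100)
  = 3.86 / 5.47 = 0.7057

F = 0.706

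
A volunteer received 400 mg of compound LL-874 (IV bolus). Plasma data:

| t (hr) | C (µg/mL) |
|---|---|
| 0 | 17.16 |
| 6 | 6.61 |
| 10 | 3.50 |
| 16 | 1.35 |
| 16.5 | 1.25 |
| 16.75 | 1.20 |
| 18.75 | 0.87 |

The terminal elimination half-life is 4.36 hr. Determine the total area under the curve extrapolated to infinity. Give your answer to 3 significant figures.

AUC = 115 µg/mL·hr

Trapezoidal AUC_0→18.75:
  [0→6]: (17.16+6.61)/2 × 6 = 71.31
  [6→10]: (6.61+3.50)/2 × 4 = 20.22
  [10→16]: (3.50+1.35)/2 × 6 = 14.55
  [16→16.5]: (1.35+1.25)/2 × 0.5 = 0.65
  [16.5→16.75]: (1.25+1.20)/2 × 0.25 = 0.30625
  [16.75→18.75]: (1.20+0.87)/2 × 2 = 2.07
  Sum = 109.10625 µg/mL·hr
k_e = ln2 / t½ = 0.693147 / 4.36 = 0.1590 hr^-1
Extrapolated tail: C_last / k_e = 0.87 / 0.159 = 5.472
AUC_0→∞ = 109.10625 + 5.472 = 114.57825 µg/mL·hr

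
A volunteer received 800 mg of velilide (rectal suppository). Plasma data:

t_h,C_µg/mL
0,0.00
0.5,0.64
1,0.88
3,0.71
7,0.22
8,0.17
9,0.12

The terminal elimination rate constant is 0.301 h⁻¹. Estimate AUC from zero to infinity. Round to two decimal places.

Trapezoidal AUC_0→9:
  [0→0.5]: (0.00+0.64)/2 × 0.5 = 0.16
  [0.5→1]: (0.64+0.88)/2 × 0.5 = 0.38
  [1→3]: (0.88+0.71)/2 × 2 = 1.59
  [3→7]: (0.71+0.22)/2 × 4 = 1.86
  [7→8]: (0.22+0.17)/2 × 1 = 0.195
  [8→9]: (0.17+0.12)/2 × 1 = 0.145
  Sum = 4.33 µg/mL·h
Extrapolated tail: C_last / k_e = 0.12 / 0.301 = 0.399
AUC_0→∞ = 4.33 + 0.399 = 4.729 µg/mL·h

AUC = 4.73 µg/mL·h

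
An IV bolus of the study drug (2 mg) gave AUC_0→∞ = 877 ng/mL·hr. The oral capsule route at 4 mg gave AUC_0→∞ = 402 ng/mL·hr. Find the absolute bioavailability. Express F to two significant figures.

F = (AUC_ev / D_ev) / (AUC_iv / D_iv)
  = (402/4) / (877/2)
  = 100.5 / 438.5 = 0.2292

F = 0.23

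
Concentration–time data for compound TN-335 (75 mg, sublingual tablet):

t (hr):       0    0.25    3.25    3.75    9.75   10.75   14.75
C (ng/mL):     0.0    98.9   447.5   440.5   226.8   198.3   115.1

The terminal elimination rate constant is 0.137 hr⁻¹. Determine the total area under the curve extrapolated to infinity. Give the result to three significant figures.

AUC = 4740 ng/mL·hr

Trapezoidal AUC_0→14.75:
  [0→0.25]: (0.0+98.9)/2 × 0.25 = 12.3625
  [0.25→3.25]: (98.9+447.5)/2 × 3 = 819.6
  [3.25→3.75]: (447.5+440.5)/2 × 0.5 = 222.0
  [3.75→9.75]: (440.5+226.8)/2 × 6 = 2001.9
  [9.75→10.75]: (226.8+198.3)/2 × 1 = 212.55
  [10.75→14.75]: (198.3+115.1)/2 × 4 = 626.8
  Sum = 3895.2125 ng/mL·hr
Extrapolated tail: C_last / k_e = 115.1 / 0.137 = 840.146
AUC_0→∞ = 3895.2125 + 840.146 = 4735.3585 ng/mL·hr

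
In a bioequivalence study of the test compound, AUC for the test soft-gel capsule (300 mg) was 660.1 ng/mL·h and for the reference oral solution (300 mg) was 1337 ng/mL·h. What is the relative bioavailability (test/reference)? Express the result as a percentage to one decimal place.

F_rel = (AUC_test/D_test) / (AUC_ref/D_ref)
      = (660.1/300) / (1337/300)
      = 2.20033 / 4.45667 = 0.4937 = 49.37%

F_rel = 49.4%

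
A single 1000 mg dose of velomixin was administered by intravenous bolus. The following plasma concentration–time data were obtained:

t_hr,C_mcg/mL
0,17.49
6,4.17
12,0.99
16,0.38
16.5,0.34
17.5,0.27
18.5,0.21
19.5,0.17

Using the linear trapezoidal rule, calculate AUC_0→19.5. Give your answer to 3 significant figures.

AUC = 84.1 mcg/mL·hr

Trapezoidal AUC_0→19.5:
  [0→6]: (17.49+4.17)/2 × 6 = 64.98
  [6→12]: (4.17+0.99)/2 × 6 = 15.48
  [12→16]: (0.99+0.38)/2 × 4 = 2.74
  [16→16.5]: (0.38+0.34)/2 × 0.5 = 0.18
  [16.5→17.5]: (0.34+0.27)/2 × 1 = 0.305
  [17.5→18.5]: (0.27+0.21)/2 × 1 = 0.24
  [18.5→19.5]: (0.21+0.17)/2 × 1 = 0.19
  Sum = 84.115 mcg/mL·hr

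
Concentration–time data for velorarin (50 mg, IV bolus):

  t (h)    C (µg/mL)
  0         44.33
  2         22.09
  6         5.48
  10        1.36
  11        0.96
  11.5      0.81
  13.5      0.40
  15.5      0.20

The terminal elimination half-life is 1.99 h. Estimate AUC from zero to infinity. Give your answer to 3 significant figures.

AUC = 139 µg/mL·h

Trapezoidal AUC_0→15.5:
  [0→2]: (44.33+22.09)/2 × 2 = 66.42
  [2→6]: (22.09+5.48)/2 × 4 = 55.14
  [6→10]: (5.48+1.36)/2 × 4 = 13.68
  [10→11]: (1.36+0.96)/2 × 1 = 1.16
  [11→11.5]: (0.96+0.81)/2 × 0.5 = 0.4425
  [11.5→13.5]: (0.81+0.40)/2 × 2 = 1.21
  [13.5→15.5]: (0.40+0.20)/2 × 2 = 0.6
  Sum = 138.6525 µg/mL·h
k_e = ln2 / t½ = 0.693147 / 1.99 = 0.3483 h^-1
Extrapolated tail: C_last / k_e = 0.20 / 0.3483 = 0.574
AUC_0→∞ = 138.6525 + 0.574 = 139.2265 µg/mL·h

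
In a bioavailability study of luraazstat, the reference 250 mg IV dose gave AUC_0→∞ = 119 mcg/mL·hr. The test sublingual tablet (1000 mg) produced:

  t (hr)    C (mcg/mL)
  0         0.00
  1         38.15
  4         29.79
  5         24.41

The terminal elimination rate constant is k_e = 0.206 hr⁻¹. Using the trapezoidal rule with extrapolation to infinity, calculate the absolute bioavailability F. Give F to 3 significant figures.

F = 0.560

Trapezoidal AUC_0→5 (sublingual tablet):
  [0→1]: (0.00+38.15)/2 × 1 = 19.075
  [1→4]: (38.15+29.79)/2 × 3 = 101.91
  [4→5]: (29.79+24.41)/2 × 1 = 27.1
  Sum = 148.085 mcg/mL·hr
Tail: C_last/k_e = 24.41/0.206 = 118.495
AUC_0→∞ (sublingual tablet) = 148.085 + 118.495 = 266.58 mcg/mL·hr
F = (AUC_ev/D_ev)/(AUC_iv/D_iv) = (266.58/1000)/(119/250) = 0.26658/0.476 = 0.5600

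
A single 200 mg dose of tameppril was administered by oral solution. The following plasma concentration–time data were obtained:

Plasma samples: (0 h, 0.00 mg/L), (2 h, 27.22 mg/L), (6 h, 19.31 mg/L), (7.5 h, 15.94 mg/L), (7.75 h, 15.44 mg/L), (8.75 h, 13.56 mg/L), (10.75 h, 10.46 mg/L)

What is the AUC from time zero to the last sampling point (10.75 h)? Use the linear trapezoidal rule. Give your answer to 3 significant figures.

Trapezoidal AUC_0→10.75:
  [0→2]: (0.00+27.22)/2 × 2 = 27.22
  [2→6]: (27.22+19.31)/2 × 4 = 93.06
  [6→7.5]: (19.31+15.94)/2 × 1.5 = 26.4375
  [7.5→7.75]: (15.94+15.44)/2 × 0.25 = 3.9225
  [7.75→8.75]: (15.44+13.56)/2 × 1 = 14.5
  [8.75→10.75]: (13.56+10.46)/2 × 2 = 24.02
  Sum = 189.16 mg/L·h

AUC = 189 mg/L·h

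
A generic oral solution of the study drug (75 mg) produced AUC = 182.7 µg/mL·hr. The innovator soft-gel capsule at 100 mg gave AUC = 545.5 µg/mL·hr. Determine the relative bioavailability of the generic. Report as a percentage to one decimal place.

F_rel = (AUC_test/D_test) / (AUC_ref/D_ref)
      = (182.7/75) / (545.5/100)
      = 2.436 / 5.455 = 0.4466 = 44.66%

F_rel = 44.7%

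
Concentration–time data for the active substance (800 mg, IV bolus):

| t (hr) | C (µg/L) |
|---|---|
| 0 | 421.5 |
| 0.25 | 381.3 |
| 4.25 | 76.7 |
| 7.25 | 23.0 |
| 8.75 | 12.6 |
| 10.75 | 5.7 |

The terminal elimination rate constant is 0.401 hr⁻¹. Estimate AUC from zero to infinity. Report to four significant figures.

AUC = 1225 µg/L·hr

Trapezoidal AUC_0→10.75:
  [0→0.25]: (421.5+381.3)/2 × 0.25 = 100.35
  [0.25→4.25]: (381.3+76.7)/2 × 4 = 916.0
  [4.25→7.25]: (76.7+23.0)/2 × 3 = 149.55
  [7.25→8.75]: (23.0+12.6)/2 × 1.5 = 26.7
  [8.75→10.75]: (12.6+5.7)/2 × 2 = 18.3
  Sum = 1210.9 µg/L·hr
Extrapolated tail: C_last / k_e = 5.7 / 0.401 = 14.214
AUC_0→∞ = 1210.9 + 14.214 = 1225.114 µg/L·hr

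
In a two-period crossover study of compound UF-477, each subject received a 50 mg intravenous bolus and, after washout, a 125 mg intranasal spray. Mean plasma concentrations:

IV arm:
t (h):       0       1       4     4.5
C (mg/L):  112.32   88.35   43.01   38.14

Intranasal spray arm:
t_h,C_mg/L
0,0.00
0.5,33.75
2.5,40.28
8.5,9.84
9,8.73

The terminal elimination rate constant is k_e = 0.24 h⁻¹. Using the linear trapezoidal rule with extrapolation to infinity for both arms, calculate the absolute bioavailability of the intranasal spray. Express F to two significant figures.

F = 0.23

Trapezoidal AUC_0→4.5 (IV):
  [0→1]: (112.32+88.35)/2 × 1 = 100.335
  [1→4]: (88.35+43.01)/2 × 3 = 197.04
  [4→4.5]: (43.01+38.14)/2 × 0.5 = 20.2875
  Sum = 317.6625 mg/L·h
IV tail: 38.14/0.24 = 158.917; AUC_iv,0→∞ = 317.6625 + 158.917 = 476.5795 mg/L·h
Trapezoidal AUC_0→9 (intranasal spray):
  [0→0.5]: (0.00+33.75)/2 × 0.5 = 8.4375
  [0.5→2.5]: (33.75+40.28)/2 × 2 = 74.03
  [2.5→8.5]: (40.28+9.84)/2 × 6 = 150.36
  [8.5→9]: (9.84+8.73)/2 × 0.5 = 4.6425
  Sum = 237.47 mg/L·h
intranasal spray tail: 8.73/0.24 = 36.375; AUC_ev,0→∞ = 237.47 + 36.375 = 273.845 mg/L·h
F = (AUC_ev/D_ev)/(AUC_iv/D_iv) = (273.845/125)/(476.5795/50) = 2.19076/9.53159 = 0.2298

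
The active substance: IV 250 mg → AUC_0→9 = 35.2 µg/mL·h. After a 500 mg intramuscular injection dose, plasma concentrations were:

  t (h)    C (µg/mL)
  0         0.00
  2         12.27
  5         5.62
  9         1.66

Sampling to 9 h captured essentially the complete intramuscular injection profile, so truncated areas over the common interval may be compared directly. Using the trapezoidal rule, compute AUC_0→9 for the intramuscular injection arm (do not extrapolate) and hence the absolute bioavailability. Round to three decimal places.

Trapezoidal AUC_0→9 (intramuscular injection):
  [0→2]: (0.00+12.27)/2 × 2 = 12.27
  [2→5]: (12.27+5.62)/2 × 3 = 26.835
  [5→9]: (5.62+1.66)/2 × 4 = 14.56
  Sum = 53.665 µg/mL·h
F = (AUC_ev/D_ev)/(AUC_iv/D_iv) = (53.665/500)/(35.2/250) = 0.10733/0.1408 = 0.7623

F = 0.762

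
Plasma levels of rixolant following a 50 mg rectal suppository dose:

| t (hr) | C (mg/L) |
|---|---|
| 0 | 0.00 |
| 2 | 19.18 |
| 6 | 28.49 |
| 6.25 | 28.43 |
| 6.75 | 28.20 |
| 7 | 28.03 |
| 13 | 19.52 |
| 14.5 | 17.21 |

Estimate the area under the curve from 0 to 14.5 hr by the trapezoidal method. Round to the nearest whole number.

AUC = 313 mg/L·hr

Trapezoidal AUC_0→14.5:
  [0→2]: (0.00+19.18)/2 × 2 = 19.18
  [2→6]: (19.18+28.49)/2 × 4 = 95.34
  [6→6.25]: (28.49+28.43)/2 × 0.25 = 7.115
  [6.25→6.75]: (28.43+28.20)/2 × 0.5 = 14.1575
  [6.75→7]: (28.20+28.03)/2 × 0.25 = 7.02875
  [7→13]: (28.03+19.52)/2 × 6 = 142.65
  [13→14.5]: (19.52+17.21)/2 × 1.5 = 27.5475
  Sum = 313.01875 mg/L·hr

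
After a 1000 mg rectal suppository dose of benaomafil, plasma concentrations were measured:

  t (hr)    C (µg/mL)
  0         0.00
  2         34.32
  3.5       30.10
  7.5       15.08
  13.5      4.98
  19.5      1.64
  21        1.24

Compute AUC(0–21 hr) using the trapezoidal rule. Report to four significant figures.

Trapezoidal AUC_0→21:
  [0→2]: (0.00+34.32)/2 × 2 = 34.32
  [2→3.5]: (34.32+30.10)/2 × 1.5 = 48.315
  [3.5→7.5]: (30.10+15.08)/2 × 4 = 90.36
  [7.5→13.5]: (15.08+4.98)/2 × 6 = 60.18
  [13.5→19.5]: (4.98+1.64)/2 × 6 = 19.86
  [19.5→21]: (1.64+1.24)/2 × 1.5 = 2.16
  Sum = 255.195 µg/mL·hr

AUC = 255.2 µg/mL·hr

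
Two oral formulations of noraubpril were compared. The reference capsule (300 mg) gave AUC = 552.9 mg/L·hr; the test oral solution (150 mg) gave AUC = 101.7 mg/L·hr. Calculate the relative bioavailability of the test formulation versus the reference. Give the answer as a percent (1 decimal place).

F_rel = 36.8%

F_rel = (AUC_test/D_test) / (AUC_ref/D_ref)
      = (101.7/150) / (552.9/300)
      = 0.678 / 1.843 = 0.3679 = 36.79%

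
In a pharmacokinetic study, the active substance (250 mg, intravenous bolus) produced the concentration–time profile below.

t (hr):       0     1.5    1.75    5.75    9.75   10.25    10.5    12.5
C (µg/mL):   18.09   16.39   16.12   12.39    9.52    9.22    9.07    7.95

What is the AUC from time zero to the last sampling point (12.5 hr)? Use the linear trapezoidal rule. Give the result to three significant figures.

AUC = 155 µg/mL·hr

Trapezoidal AUC_0→12.5:
  [0→1.5]: (18.09+16.39)/2 × 1.5 = 25.86
  [1.5→1.75]: (16.39+16.12)/2 × 0.25 = 4.06375
  [1.75→5.75]: (16.12+12.39)/2 × 4 = 57.02
  [5.75→9.75]: (12.39+9.52)/2 × 4 = 43.82
  [9.75→10.25]: (9.52+9.22)/2 × 0.5 = 4.685
  [10.25→10.5]: (9.22+9.07)/2 × 0.25 = 2.28625
  [10.5→12.5]: (9.07+7.95)/2 × 2 = 17.02
  Sum = 154.755 µg/mL·hr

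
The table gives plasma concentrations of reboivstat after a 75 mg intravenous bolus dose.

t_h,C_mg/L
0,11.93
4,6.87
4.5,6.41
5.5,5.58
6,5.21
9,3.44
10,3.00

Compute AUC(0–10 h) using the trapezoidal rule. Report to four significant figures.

AUC = 65.81 mg/L·h

Trapezoidal AUC_0→10:
  [0→4]: (11.93+6.87)/2 × 4 = 37.6
  [4→4.5]: (6.87+6.41)/2 × 0.5 = 3.32
  [4.5→5.5]: (6.41+5.58)/2 × 1 = 5.995
  [5.5→6]: (5.58+5.21)/2 × 0.5 = 2.6975
  [6→9]: (5.21+3.44)/2 × 3 = 12.975
  [9→10]: (3.44+3.00)/2 × 1 = 3.22
  Sum = 65.8075 mg/L·h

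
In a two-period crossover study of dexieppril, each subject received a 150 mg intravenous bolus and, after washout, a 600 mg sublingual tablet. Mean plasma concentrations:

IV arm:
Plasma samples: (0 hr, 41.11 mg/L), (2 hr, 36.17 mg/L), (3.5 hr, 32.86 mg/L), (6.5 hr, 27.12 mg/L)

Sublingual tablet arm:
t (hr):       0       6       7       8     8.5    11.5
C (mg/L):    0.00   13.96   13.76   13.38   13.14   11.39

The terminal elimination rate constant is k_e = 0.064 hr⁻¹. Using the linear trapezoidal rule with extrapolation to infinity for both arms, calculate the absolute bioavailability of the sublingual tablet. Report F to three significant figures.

Trapezoidal AUC_0→6.5 (IV):
  [0→2]: (41.11+36.17)/2 × 2 = 77.28
  [2→3.5]: (36.17+32.86)/2 × 1.5 = 51.7725
  [3.5→6.5]: (32.86+27.12)/2 × 3 = 89.97
  Sum = 219.0225 mg/L·hr
IV tail: 27.12/0.064 = 423.750; AUC_iv,0→∞ = 219.0225 + 423.750 = 642.7725 mg/L·hr
Trapezoidal AUC_0→11.5 (sublingual tablet):
  [0→6]: (0.00+13.96)/2 × 6 = 41.88
  [6→7]: (13.96+13.76)/2 × 1 = 13.86
  [7→8]: (13.76+13.38)/2 × 1 = 13.57
  [8→8.5]: (13.38+13.14)/2 × 0.5 = 6.63
  [8.5→11.5]: (13.14+11.39)/2 × 3 = 36.795
  Sum = 112.735 mg/L·hr
sublingual tablet tail: 11.39/0.064 = 177.969; AUC_ev,0→∞ = 112.735 + 177.969 = 290.704 mg/L·hr
F = (AUC_ev/D_ev)/(AUC_iv/D_iv) = (290.704/600)/(642.7725/150) = 0.484507/4.28515 = 0.1131

F = 0.113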